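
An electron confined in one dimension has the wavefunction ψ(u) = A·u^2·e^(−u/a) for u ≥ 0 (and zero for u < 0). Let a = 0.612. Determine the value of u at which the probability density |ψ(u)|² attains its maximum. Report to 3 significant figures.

The maximum of |ψ(u)|² occurs where its derivative vanishes.
This gives u = 2·a.
With a = 0.612, the most probable position is 1.224.

u ≈ 1.22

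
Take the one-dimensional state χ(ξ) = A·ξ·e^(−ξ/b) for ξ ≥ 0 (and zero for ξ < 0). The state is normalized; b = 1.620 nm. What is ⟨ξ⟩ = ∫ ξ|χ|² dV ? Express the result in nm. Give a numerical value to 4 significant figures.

⟨ξ⟩ ≈ 2.430 nm

The expectation value is the |χ|²-weighted average of ξ: ∫ ξ|χ|² dξ.
Recall ∫₀^∞ ξ^m e^(−ξ/β) dξ = m!·β^(m+1), since the A² factors cancel between numerator and denominator, ⟨ξ⟩ = 3·b/2.
Putting b = 1.620 gives 2.4300.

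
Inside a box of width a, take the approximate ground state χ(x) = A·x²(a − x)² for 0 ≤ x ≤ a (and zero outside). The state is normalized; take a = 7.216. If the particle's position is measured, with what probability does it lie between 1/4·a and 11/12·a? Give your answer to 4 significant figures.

|χ|² is the probability density, so P = ∫_{1/4·a}^{11/12·a} |χ|² dx.
With A² fixed by ∫|χ|² = 1, i.e. A² = (a^9/630)^(−1), substitute and integrate.
Substituting u = x/a, A² and the length scale cancel in the ratio: P = ∫_{1/4}^{11/12} u^4·(1 - u)^4 du / ∫_{0}^{1} u^4·(1 - u)^4 du.
With ∫ u^4·(1 - u)^4 du = u^5·(70·u^4 - 315·u^3 + 540·u^2 - 420·u + 126)/630 + C, the region integral is ≈ 0.00150904 and the full one is 1/630.
This works out to P = 0.95069.

P ≈ 0.9507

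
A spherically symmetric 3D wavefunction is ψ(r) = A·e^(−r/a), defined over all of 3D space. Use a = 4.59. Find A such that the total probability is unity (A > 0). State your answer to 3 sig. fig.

A ≈ 0.0574

Require ∫ |ψ|² 4πr² dr = 1 over the whole domain.
∫|ψ|² 4πr² dr = A²·(π·a^3).
Setting this equal to 1 gives A² = 1/(π·a^3).
Plugging in a = 4.59 yields A = 0.05737.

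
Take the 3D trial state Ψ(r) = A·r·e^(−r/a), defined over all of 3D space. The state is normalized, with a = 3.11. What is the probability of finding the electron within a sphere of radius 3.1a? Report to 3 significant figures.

P ≈ 0.741

With dV = 4πr²dr, the probability is ∫|Ψ|² dV over r ≤ 3.1a.
The full normalization integral is A²·[3·π·a^5] = 1, fixing A².
In terms of u = r/a (A², 4π and the length scale all cancel between numerator and denominator), P = [∫_{0}^{3.1} u^4·e^(-2·u) du] / [∫_{0}^{∞} u^4·e^(-2·u) du].
With ∫ u^4·e^(-2·u) du = -(u^4/2 + u^3 + 3·u^2/2 + 3·u/2 + 3/4)·e^(-2·u) + C, the region integral is ≈ 0.55562 and the full one is 3/4.
This evaluates to P = 0.7408.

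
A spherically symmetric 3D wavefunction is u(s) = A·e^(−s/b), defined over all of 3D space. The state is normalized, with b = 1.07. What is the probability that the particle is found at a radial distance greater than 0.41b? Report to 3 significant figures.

P ≈ 0.950

With dV = 4πs²ds, the probability is ∫|u|² dV over s > 0.41b.
A² is fixed by ∫₀^∞ 4πs²|u|² ds = 1, i.e. A² = (π·b^3)^(−1).
Let t = s/b; then A², 4π and the length scale all cancel, so P = ∫_{0.41}^{∞} t^2·e^(-2·t) dt ÷ ∫_{0}^{∞} t^2·e^(-2·t) dt.
Using ∫ t^2·e^(-2·t) dt = -(2·t^2 + 2·t + 1)·e^(-2·t)/4, the numerator is ≈ 0.23741 and the denominator is 1/4.
The region integral divided by the full integral gives P = 0.9497.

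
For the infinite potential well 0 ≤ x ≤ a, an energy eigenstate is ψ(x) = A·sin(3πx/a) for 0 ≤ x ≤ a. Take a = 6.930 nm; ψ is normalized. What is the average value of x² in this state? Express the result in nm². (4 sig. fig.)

⟨x^2⟩ ≈ 15.74 nm^2

By definition ⟨x²⟩ = ∫ x^2 |ψ(x)|² dx.
The ratio of the moment integral to the normalization integral gives ⟨x²⟩ = -a^2/(18·π^2) + a^2/3.
Putting a = 6.930 gives 15.738.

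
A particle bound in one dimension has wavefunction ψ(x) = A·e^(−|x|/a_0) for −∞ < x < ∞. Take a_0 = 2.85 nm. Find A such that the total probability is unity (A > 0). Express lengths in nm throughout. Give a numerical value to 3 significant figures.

The normalization condition is ∫|ψ|² dx = 1 from −∞ to ∞.
Using ∫₀^∞ xⁿ e^(−αx) dx = n!/αⁿ⁺¹, ∫|ψ|² dx = A²·(a_0).
Setting this equal to 1 gives A² = 1/(a_0).
With a_0 = 2.85: A² = 0.3509 and A = 0.5923.

A ≈ 0.592 nm^(-1/2)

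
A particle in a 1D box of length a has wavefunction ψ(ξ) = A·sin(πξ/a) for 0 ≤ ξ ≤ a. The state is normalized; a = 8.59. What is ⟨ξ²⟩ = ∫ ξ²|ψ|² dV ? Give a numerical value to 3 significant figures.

The expectation value is the |ψ|²-weighted average of ξ^2: ∫ ξ^2|ψ|² dξ.
The ratio of the moment integral to the normalization integral gives ⟨ξ²⟩ = -a^2/(2·π^2) + a^2/3.
With a = 8.59, ⟨ξ^2⟩ = 20.86.

⟨ξ^2⟩ ≈ 20.9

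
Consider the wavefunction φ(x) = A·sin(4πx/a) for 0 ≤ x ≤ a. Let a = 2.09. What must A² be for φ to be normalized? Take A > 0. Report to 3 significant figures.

Require ∫ |φ|² dx = 1 over the whole domain.
With φ = A·sin(4πx/a), the integral evaluates to A²·[a/2].
Hence A² = 1/[a/2].
With a = 2.09: A² = 0.9569 and A = 0.9782.

A^2 ≈ 0.957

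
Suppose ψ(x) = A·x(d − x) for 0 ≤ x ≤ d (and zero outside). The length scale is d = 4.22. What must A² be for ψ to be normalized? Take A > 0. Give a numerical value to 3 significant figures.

We need A² ∫|f|² dx = 1, taking the integral from 0 to d.
Expanding the polynomial and integrating term by term, carrying out the integral gives A² · d^5/30.
Substituting d = 4.22 gives A² = 0.02242, so A = 0.1497.

A^2 ≈ 0.0224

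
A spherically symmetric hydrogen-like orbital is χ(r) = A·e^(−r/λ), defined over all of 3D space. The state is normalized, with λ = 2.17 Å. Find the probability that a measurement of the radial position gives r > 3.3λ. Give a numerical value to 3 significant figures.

Integrate the radial probability density 4πr²|χ|² over r > 3.3λ.
The full normalization integral is A²·[π·λ^3] = 1, fixing A².
In terms of u = r/λ (A², 4π and the length scale all cancel between numerator and denominator), P = [∫_{3.3}^{∞} u^2·e^(-2·u) du] / [∫_{0}^{∞} u^2·e^(-2·u) du].
Using ∫ u^2·e^(-2·u) du = -(2·u^2 + 2·u + 1)·e^(-2·u)/4, the numerator is 1469·e^(-33/5)/200 and the denominator is 1/4.
This evaluates to P = 0.03997.

P ≈ 0.0400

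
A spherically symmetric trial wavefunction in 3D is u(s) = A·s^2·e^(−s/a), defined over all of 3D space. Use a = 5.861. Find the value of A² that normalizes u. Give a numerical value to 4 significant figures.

A^2 ≈ 5.955E-8

We need A² ∫|f|² 4πs² ds = 1, taking the integral from 0 to ∞.
The angular integral contributes 4π, leaving ∫₀^∞ s²|u|² ds.
Carrying out the integral gives A² · 45·π·a^7/2.
Hence A² = 1/[45·π·a^7/2].
Substituting a = 5.861 gives A² = 5.9548E-8, so A = 0.00024402.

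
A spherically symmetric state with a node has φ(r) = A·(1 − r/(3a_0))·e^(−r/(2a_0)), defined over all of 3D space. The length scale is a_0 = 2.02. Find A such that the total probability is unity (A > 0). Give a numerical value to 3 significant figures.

Normalization requires ∫|φ|² 4πr² dr = 1, integrated from 0 to ∞.
(Spherical symmetry: dV = 4πr² dr.)
The integral (without the A² prefactor) comes out to 8·π·a_0^3/3.
Substituting a_0 = 2.02 gives A² = 0.01448, so A = 0.1203.

A ≈ 0.120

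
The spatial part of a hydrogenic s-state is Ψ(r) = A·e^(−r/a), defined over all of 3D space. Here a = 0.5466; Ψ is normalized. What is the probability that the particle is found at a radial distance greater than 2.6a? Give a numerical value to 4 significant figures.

P ≈ 0.1088

P = ∫ |Ψ|² 4πr² dr over r > 2.6a.
A² is fixed by ∫₀^∞ 4πr²|Ψ|² dr = 1, i.e. A² = (π·a^3)^(−1).
Substituting u = r/a, A², 4π and the length scale all cancel in the ratio: P = ∫_{2.6}^{∞} u^2·e^(-2·u) du / ∫_{0}^{∞} u^2·e^(-2·u) du.
Using ∫ u^2·e^(-2·u) du = -(2·u^2 + 2·u + 1)·e^(-2·u)/4, the numerator is 493·e^(-26/5)/100 and the denominator is 1/4.
The region integral divided by the full integral gives P = 0.10879.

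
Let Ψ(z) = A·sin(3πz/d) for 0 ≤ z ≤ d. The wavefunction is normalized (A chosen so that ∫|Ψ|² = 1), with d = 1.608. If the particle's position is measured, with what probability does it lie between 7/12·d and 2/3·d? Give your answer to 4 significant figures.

|Ψ|² is the probability density, so P = ∫_{7/12·d}^{2/3·d} |Ψ|² dz.
Since A² = 1/(d/2), this is the region integral divided by the full normalization integral.
Let u = z/d; then A² and the length scale cancel, so P = ∫_{7/12}^{2/3} sin(3·π·u)^2 du ÷ ∫_{0}^{1} sin(3·π·u)^2 du.
An antiderivative of sin(3·π·u)^2 is u/2 - sin(6·π·u)/(12·π); evaluating from 7/12 to 2/3 gives 1/24 - 1/(12·π), while the full integral is 1/2.
Taking the ratio, P = (-2 + π)/(12·π).

P ≈ 0.03028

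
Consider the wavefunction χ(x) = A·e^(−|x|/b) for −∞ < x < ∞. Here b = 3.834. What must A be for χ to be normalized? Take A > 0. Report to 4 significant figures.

The normalization condition is ∫|χ|² dx = 1 from −∞ to ∞.
Using ∫₀^∞ xⁿ e^(−αx) dx = n!/αⁿ⁺¹, the integral (without the A² prefactor) comes out to b.
Setting this equal to 1 gives A² = 1/(b).
Plugging in b = 3.834 yields A = 0.51071.

A ≈ 0.5107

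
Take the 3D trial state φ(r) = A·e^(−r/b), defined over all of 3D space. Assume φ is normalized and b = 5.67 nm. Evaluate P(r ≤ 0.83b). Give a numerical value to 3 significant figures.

P ≈ 0.232

P = ∫ |φ|² 4πr² dr over r ≤ 0.83b.
Normalization gives A² = 1/(π·b^3).
Let u = r/b; then A², 4π and the length scale all cancel, so P = ∫_{0}^{0.83} u^2·e^(-2·u) du ÷ ∫_{0}^{∞} u^2·e^(-2·u) du.
An antiderivative of u^2·e^(-2·u) is -(2·u^2 + 2·u + 1)·e^(-2·u)/4; evaluating from 0 to 0.83 gives ≈ 0.058064, while the full integral is 1/4.
Taking the ratio yields P = 0.2323.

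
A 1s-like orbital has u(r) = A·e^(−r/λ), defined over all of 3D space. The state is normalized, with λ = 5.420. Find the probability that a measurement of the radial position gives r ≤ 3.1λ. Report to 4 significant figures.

P ≈ 0.9464

P = ∫ |u|² 4πr² dr over r ≤ 3.1λ.
A² is fixed by ∫₀^∞ 4πr²|u|² dr = 1, i.e. A² = (π·λ^3)^(−1).
In terms of t = r/λ (A², 4π and the length scale all cancel between numerator and denominator), P = [∫_{0}^{3.1} t^2·e^(-2·t) dt] / [∫_{0}^{∞} t^2·e^(-2·t) dt].
An antiderivative of t^2·e^(-2·t) is -(2·t^2 + 2·t + 1)·e^(-2·t)/4; evaluating from 0 to 3.1 gives 1/4 - 1321·e^(-31/5)/200, while the full integral is 1/4.
Taking the ratio yields P = 0.94638.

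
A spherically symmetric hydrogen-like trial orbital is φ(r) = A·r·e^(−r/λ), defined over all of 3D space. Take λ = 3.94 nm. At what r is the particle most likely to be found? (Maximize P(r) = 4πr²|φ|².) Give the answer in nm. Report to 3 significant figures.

r ≈ 7.88 nm

Set d/dr [P(r) = 4πr²|φ|²] = 0 and solve for r > 0.
This gives r = 2·λ.
With λ = 3.94, the most probable radial distance is 7.880 nm.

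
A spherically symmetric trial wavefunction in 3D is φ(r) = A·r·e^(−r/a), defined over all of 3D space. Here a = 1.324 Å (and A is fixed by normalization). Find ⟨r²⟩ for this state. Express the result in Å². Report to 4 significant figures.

⟨r^2⟩ ≈ 13.15 Å^2

⟨r²⟩ = ∫ r^2 |φ|² 4πr² dr over the full domain.
Recall ∫₀^∞ r^m e^(−r/β) dr = m!·β^(m+1), since the A² factors cancel between numerator and denominator, ⟨r²⟩ = 15·a^2/2.
Putting a = 1.324 gives 13.147.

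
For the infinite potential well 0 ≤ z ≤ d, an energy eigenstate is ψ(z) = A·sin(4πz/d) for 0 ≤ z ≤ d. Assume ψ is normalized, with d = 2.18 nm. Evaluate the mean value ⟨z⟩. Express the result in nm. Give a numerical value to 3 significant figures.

⟨z⟩ ≈ 1.09 nm

The expectation value is the |ψ|²-weighted average of z: ∫ z|ψ|² dz.
The ratio of the moment integral to the normalization integral gives ⟨z⟩ = d/2.
Putting d = 2.18 gives 1.090.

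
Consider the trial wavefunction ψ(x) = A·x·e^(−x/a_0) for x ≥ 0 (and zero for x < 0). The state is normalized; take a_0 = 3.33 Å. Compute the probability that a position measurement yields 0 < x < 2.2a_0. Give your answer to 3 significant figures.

P = ∫_{0}^{2.2a_0} |ψ(x)|² dx.
With A² fixed by ∫|ψ|² = 1, i.e. A² = (a_0^3/4)^(−1), substitute and integrate.
Substituting u = x/a_0, A² and the length scale cancel in the ratio: P = ∫_{0}^{2.2} u^2·e^(-2·u) du / ∫_{0}^{∞} u^2·e^(-2·u) du.
Using ∫ u^2·e^(-2·u) du = -(2·u^2 + 2·u + 1)·e^(-2·u)/4, the numerator is 1/4 - 377·e^(-22/5)/100 and the denominator is 1/4.
This works out to P = 0.8149.

P ≈ 0.815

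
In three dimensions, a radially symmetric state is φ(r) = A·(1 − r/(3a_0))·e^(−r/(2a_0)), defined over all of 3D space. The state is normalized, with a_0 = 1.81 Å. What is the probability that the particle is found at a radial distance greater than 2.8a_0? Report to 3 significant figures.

P ≈ 0.647

P = ∫ |φ|² 4πr² dr over r > 2.8a_0.
The full normalization integral is A²·[8·π·a_0^3/3] = 1, fixing A².
Substituting u = r/a_0, A², 4π and the length scale all cancel in the ratio: P = ∫_{2.8}^{∞} u^2·(1 - u/3)^2·e^(-u) du / ∫_{0}^{∞} u^2·(1 - u/3)^2·e^(-u) du.
An antiderivative of u^2·(1 - u/3)^2·e^(-u) is (-u^4 + 2·u^3 - 3·u^2 - 6·u - 6)·e^(-u)/9; evaluating from 2.8 to ∞ gives ≈ 0.43163, while the full integral is 2/3.
Taking the ratio yields P = 0.6474.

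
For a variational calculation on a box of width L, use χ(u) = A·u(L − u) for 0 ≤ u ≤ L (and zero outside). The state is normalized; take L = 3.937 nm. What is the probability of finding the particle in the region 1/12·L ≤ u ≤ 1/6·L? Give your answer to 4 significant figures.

The probability is P = ∫ |χ|² du over [1/12·L, 1/6·L].
With A² fixed by ∫|χ|² = 1, i.e. A² = (L^5/30)^(−1), substitute and integrate.
Let t = u/L; then A² and the length scale cancel, so P = ∫_{1/12}^{1/6} t^2·(1 - t)^2 dt ÷ ∫_{0}^{1} t^2·(1 - t)^2 dt.
Using ∫ t^2·(1 - t)^2 dt = t^3·(6·t^2 - 15·t + 10)/30, the numerator is ≈ 0.00101354 and the denominator is 1/30.
This works out to P = 0.030406.

P ≈ 0.03041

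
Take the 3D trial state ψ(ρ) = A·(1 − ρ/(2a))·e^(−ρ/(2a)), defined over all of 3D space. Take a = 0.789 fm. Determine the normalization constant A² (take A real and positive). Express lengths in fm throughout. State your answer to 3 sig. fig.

A^2 ≈ 0.0810 fm^(-3)

We need A² ∫|f|² 4πρ² dρ = 1, taking the integral from 0 to ∞.
In 3D with spherical symmetry the volume element is 4πρ² dρ.
Carrying out the integral gives A² · 8·π·a^3.
Hence A² = 1/[8·π·a^3].
Plugging in a = 0.789 yields A = 0.2846.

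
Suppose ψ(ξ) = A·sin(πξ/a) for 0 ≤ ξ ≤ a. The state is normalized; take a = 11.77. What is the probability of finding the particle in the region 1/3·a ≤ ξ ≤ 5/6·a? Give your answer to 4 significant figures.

|ψ|² is the probability density, so P = ∫_{1/3·a}^{5/6·a} |ψ|² dξ.
With A² fixed by ∫|ψ|² = 1, i.e. A² = (a/2)^(−1), substitute and integrate.
Let u = ξ/a; then A² and the length scale cancel, so P = ∫_{1/3}^{5/6} sin(π·u)^2 du ÷ ∫_{0}^{1} sin(π·u)^2 du.
With ∫ sin(π·u)^2 du = u/2 - sin(2·π·u)/(4·π) + C, the region integral is √(3)/(4·π) + 1/4 and the full one is 1/2.
Taking the ratio, P = (√(3) + π)/(2·π).

P ≈ 0.7757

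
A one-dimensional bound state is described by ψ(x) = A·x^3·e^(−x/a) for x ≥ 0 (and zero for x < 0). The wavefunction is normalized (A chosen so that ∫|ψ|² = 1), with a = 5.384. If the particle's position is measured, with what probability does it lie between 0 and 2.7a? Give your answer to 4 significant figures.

The probability is P = ∫ |ψ|² dx over [0, 2.7a].
Since A² = 1/(45·a^7/8), this is the region integral divided by the full normalization integral.
Substituting u = x/a, A² and the length scale cancel in the ratio: P = ∫_{0}^{2.7} u^6·e^(-2·u) du / ∫_{0}^{∞} u^6·e^(-2·u) du.
An antiderivative of u^6·e^(-2·u) is -(4·u^6 + 12·u^5 + 30·u^4 + 60·u^3 + 90·u^2 + 90·u + 45)·e^(-2·u)/8; evaluating from 0 to 2.7 gives ≈ 1.67810, while the full integral is 45/8.
The result is P = 0.29833.

P ≈ 0.2983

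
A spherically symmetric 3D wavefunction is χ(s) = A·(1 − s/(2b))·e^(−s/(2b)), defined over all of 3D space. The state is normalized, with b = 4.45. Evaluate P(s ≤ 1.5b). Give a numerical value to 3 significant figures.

P = ∫ |χ|² 4πs² ds over s ≤ 1.5b.
Normalization gives A² = 1/(8·π·b^3).
Let u = s/b; then A², 4π and the length scale all cancel, so P = ∫_{0}^{1.5} u^2·(1 - u/2)^2·e^(-u) du ÷ ∫_{0}^{∞} u^2·(1 - u/2)^2·e^(-u) du.
Using ∫ u^2·(1 - u/2)^2·e^(-u) du = -(u^4/4 + u^2 + 2·u + 2)·e^(-u), the numerator is 2 - 545·e^(-3/2)/64 and the denominator is 2.
The region integral divided by the full integral gives P = 0.04995.

P ≈ 0.0500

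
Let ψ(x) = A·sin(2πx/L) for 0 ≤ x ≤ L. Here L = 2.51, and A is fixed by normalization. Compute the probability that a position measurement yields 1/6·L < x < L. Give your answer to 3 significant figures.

|ψ|² is the probability density, so P = ∫_{1/6·L}^{L} |ψ|² dx.
The normalization integral ∫|ψ|²dx over the whole domain equals L/2·A², and A² cancels in the ratio.
Substituting u = x/L, A² and the length scale cancel in the ratio: P = ∫_{1/6}^{1} sin(2·π·u)^2 du / ∫_{0}^{1} sin(2·π·u)^2 du.
With ∫ sin(2·π·u)^2 du = u/2 - sin(4·π·u)/(8·π) + C, the region integral is √(3)/(16·π) + 5/12 and the full one is 1/2.
Taking the ratio, P = √(3)/(8·π) + 5/6.

P ≈ 0.902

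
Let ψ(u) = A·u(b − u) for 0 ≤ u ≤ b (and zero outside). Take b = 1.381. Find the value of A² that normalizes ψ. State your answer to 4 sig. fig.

Require ∫ |ψ|² du = 1 over the whole domain.
Expanding the polynomial and integrating term by term, with ψ = A·u(b − u), the integral evaluates to A²·[b^5/30].
Setting this equal to 1 gives A² = 1/(b^5/30).
With b = 1.381: A² = 5.9725 and A = 2.4439.

A^2 ≈ 5.972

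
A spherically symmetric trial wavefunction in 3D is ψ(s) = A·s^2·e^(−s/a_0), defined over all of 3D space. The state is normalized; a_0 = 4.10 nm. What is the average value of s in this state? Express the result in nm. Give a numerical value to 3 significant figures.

The expectation value is the |ψ|²-weighted average of s: ∫ s|ψ|² 4πs² ds.
Since the A² factors cancel between numerator and denominator, ⟨s⟩ = 7·a_0/2.
With a_0 = 4.10, ⟨s⟩ = 14.35.

⟨s⟩ ≈ 14.4 nm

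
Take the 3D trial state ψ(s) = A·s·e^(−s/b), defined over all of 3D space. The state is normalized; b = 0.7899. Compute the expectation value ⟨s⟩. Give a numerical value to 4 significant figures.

⟨s⟩ ≈ 1.975

The expectation value is the |ψ|²-weighted average of s: ∫ s|ψ|² 4πs² ds.
Recall ∫₀^∞ s^m e^(−s/β) ds = m!·β^(m+1), the ratio of the moment integral to the normalization integral gives ⟨s⟩ = 5·b/2.
With b = 0.7899, ⟨s⟩ = 1.9748.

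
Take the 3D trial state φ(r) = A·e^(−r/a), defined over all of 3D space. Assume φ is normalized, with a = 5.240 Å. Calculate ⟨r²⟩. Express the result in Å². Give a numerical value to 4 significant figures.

The expectation value is the |φ|²-weighted average of r^2: ∫ r^2|φ|² 4πr² dr.
The ratio of the moment integral to the normalization integral gives ⟨r²⟩ = 3·a^2.
Putting a = 5.240 gives 82.373.

⟨r^2⟩ ≈ 82.37 Å^2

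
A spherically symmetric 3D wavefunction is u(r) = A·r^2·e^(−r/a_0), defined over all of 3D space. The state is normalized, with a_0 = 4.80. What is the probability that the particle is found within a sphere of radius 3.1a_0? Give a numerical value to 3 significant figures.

Integrate the radial probability density 4πr²|u|² over r ≤ 3.1a_0.
The full normalization integral is A²·[45·π·a_0^7/2] = 1, fixing A².
Substituting t = r/a_0, A², 4π and the length scale all cancel in the ratio: P = ∫_{0}^{3.1} t^6·e^(-2·t) dt / ∫_{0}^{∞} t^6·e^(-2·t) dt.
Using ∫ t^6·e^(-2·t) dt = -(4·t^6 + 12·t^5 + 30·t^4 + 60·t^3 + 90·t^2 + 90·t + 45)·e^(-2·t)/8, the numerator is ≈ 2.3951 and the denominator is 45/8.
Taking the ratio yields P = 0.4258.

P ≈ 0.426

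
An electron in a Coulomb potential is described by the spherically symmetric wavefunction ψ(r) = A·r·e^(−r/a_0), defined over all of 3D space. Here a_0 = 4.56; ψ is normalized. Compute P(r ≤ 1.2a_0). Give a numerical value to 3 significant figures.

Integrate the radial probability density 4πr²|ψ|² over r ≤ 1.2a_0.
The full normalization integral is A²·[3·π·a_0^5] = 1, fixing A².
In terms of u = r/a_0 (A², 4π and the length scale all cancel between numerator and denominator), P = [∫_{0}^{1.2} u^4·e^(-2·u) du] / [∫_{0}^{∞} u^4·e^(-2·u) du].
With ∫ u^4·e^(-2·u) du = -(u^4/2 + u^3 + 3·u^2/2 + 3·u/2 + 3/4)·e^(-2·u) + C, the region integral is ≈ 0.071901 and the full one is 3/4.
The region integral divided by the full integral gives P = 0.09587.

P ≈ 0.0959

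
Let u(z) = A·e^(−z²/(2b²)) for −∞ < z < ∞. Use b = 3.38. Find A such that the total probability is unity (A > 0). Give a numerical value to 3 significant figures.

The normalization condition is ∫|u|² dz = 1 from −∞ to ∞.
∫|u|² dz = A²·(√(π)·b).
With b = 3.38: A² = 0.1669 and A = 0.4086.

A ≈ 0.409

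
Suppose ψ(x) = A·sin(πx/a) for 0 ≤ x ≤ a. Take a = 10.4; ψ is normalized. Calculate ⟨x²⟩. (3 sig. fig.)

By definition ⟨x²⟩ = ∫ x^2 |ψ(x)|² dx.
Evaluating both integrals, ⟨x²⟩ = -a^2/(2·π^2) + a^2/3.
Putting a = 10.4 gives 30.57.

⟨x^2⟩ ≈ 30.6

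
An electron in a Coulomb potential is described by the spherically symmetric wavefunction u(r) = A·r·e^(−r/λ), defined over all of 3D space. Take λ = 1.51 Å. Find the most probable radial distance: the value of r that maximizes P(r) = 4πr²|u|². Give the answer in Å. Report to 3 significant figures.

r ≈ 3.02 Å

The maximum of P(r) = 4πr²|u|² occurs where its derivative vanishes.
Solving yields r = 2·λ.
With λ = 1.51, the most probable radial distance is 3.020 Å.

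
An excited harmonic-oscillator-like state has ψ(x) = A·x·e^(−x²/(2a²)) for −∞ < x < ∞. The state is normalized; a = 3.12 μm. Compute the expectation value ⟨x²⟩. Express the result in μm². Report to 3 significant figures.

The expectation value is the |ψ|²-weighted average of x^2: ∫ x^2|ψ|² dx.
With ∫_{−∞}^{∞} x^(2m) e^(−αx²) dx = (2m−1)!!·√π / (2^m α^(m+1/2)), evaluating both integrals, ⟨x²⟩ = 3·a^2/2.
Putting a = 3.12 gives 14.60.

⟨x^2⟩ ≈ 14.6 μm^2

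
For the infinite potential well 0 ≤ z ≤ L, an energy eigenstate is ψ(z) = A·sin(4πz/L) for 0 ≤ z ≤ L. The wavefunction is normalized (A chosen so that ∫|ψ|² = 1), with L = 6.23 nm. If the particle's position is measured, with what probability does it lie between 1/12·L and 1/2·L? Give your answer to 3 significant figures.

|ψ|² is the probability density, so P = ∫_{1/12·L}^{1/2·L} |ψ|² dz.
Since A² = 1/(L/2), this is the region integral divided by the full normalization integral.
Let u = z/L; then A² and the length scale cancel, so P = ∫_{1/12}^{1/2} sin(4·π·u)^2 du ÷ ∫_{0}^{1} sin(4·π·u)^2 du.
Using ∫ sin(4·π·u)^2 du = u/2 - sin(4·π·u)·cos(4·π·u)/(8·π), the numerator is √(3)/(32·π) + 5/24 and the denominator is 1/2.
The result is P = √(3)/(16·π) + 5/12.

P ≈ 0.451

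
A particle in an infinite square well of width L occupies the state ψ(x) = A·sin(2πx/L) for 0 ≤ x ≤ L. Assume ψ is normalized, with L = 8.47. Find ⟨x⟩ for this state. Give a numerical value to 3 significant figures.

⟨x⟩ = ∫ x |ψ|² dx over the full domain.
Using sin²θ = (1 − cos 2θ)/2, evaluating both integrals, ⟨x⟩ = L/2.
Putting L = 8.47 gives 4.235.

⟨x⟩ ≈ 4.24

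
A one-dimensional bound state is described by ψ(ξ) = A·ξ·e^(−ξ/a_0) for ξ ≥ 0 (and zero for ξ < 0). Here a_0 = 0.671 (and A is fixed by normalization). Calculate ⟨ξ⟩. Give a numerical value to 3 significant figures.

The expectation value is the |ψ|²-weighted average of ξ: ∫ ξ|ψ|² dξ.
Using ∫₀^∞ ξⁿ e^(−αξ) dξ = n!/αⁿ⁺¹, the ratio of the moment integral to the normalization integral gives ⟨ξ⟩ = 3·a_0/2.
With a_0 = 0.671, ⟨ξ⟩ = 1.007.

⟨ξ⟩ ≈ 1.01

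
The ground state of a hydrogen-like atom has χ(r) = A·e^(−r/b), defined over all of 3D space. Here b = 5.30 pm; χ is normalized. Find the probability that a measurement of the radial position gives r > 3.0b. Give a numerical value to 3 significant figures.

P ≈ 0.0620

With dV = 4πr²dr, the probability is ∫|χ|² dV over r > 3.0b.
Normalization gives A² = 1/(π·b^3).
In terms of u = r/b (A², 4π and the length scale all cancel between numerator and denominator), P = [∫_{3.0}^{∞} u^2·e^(-2·u) du] / [∫_{0}^{∞} u^2·e^(-2·u) du].
Using ∫ u^2·e^(-2·u) du = -(2·u^2 + 2·u + 1)·e^(-2·u)/4, the numerator is 25·e^(-6)/4 and the denominator is 1/4.
This evaluates to P = 0.06197.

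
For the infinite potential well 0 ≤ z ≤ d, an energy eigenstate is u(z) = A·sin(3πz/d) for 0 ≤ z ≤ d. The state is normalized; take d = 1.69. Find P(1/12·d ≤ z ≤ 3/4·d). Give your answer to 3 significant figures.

|u|² is the probability density, so P = ∫_{1/12·d}^{3/4·d} |u|² dz.
The normalization integral ∫|u|²dz over the whole domain equals d/2·A², and A² cancels in the ratio.
In terms of t = z/d (A² and the length scale cancel between numerator and denominator), P = [∫_{1/12}^{3/4} sin(3·π·t)^2 dt] / [∫_{0}^{1} sin(3·π·t)^2 dt].
An antiderivative of sin(3·π·t)^2 is t/2 - sin(6·π·t)/(12·π); evaluating from 1/12 to 3/4 gives 1/3, while the full integral is 1/2.
This works out to P = 2/3.

P ≈ 0.667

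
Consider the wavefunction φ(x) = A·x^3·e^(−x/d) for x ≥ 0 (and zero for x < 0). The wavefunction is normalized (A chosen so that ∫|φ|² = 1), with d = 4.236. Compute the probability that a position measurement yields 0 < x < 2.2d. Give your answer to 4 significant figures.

P = ∫_{0}^{2.2d} |φ(x)|² dx.
The normalization integral ∫|φ|²dx over the whole domain equals 45·d^7/8·A², and A² cancels in the ratio.
Substituting u = x/d, A² and the length scale cancel in the ratio: P = ∫_{0}^{2.2} u^6·e^(-2·u) du / ∫_{0}^{∞} u^6·e^(-2·u) du.
An antiderivative of u^6·e^(-2·u) is -(4·u^6 + 12·u^5 + 30·u^4 + 60·u^3 + 90·u^2 + 90·u + 45)·e^(-2·u)/8; evaluating from 0 to 2.2 gives ≈ 0.879496, while the full integral is 45/8.
Taking the ratio, P = 0.15635.

P ≈ 0.1564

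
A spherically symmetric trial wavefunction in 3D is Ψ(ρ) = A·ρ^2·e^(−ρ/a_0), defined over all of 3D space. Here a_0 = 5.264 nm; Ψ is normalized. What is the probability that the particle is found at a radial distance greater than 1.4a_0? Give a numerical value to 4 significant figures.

Integrate the radial probability density 4πρ²|Ψ|² over ρ > 1.4a_0.
A² is fixed by ∫₀^∞ 4πρ²|Ψ|² dρ = 1, i.e. A² = (45·π·a_0^7/2)^(−1).
Substituting u = ρ/a_0, A², 4π and the length scale all cancel in the ratio: P = ∫_{1.4}^{∞} u^6·e^(-2·u) du / ∫_{0}^{∞} u^6·e^(-2·u) du.
Using ∫ u^6·e^(-2·u) du = -(4·u^6 + 12·u^5 + 30·u^4 + 60·u^3 + 90·u^2 + 90·u + 45)·e^(-2·u)/8, the numerator is ≈ 5.48769 and the denominator is 45/8.
The region integral divided by the full integral gives P = 0.97559.

P ≈ 0.9756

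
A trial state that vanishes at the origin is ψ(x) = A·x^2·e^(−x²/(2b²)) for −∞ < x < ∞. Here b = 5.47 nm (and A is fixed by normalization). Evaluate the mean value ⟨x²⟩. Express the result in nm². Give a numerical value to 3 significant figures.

By definition ⟨x²⟩ = ∫ x^2 |ψ(x)|² dx.
With ∫_{−∞}^{∞} x^(2m) e^(−αx²) dx = (2m−1)!!·√π / (2^m α^(m+1/2)), evaluating both integrals, ⟨x²⟩ = 5·b^2/2.
Putting b = 5.47 gives 74.80.

⟨x^2⟩ ≈ 74.8 nm^2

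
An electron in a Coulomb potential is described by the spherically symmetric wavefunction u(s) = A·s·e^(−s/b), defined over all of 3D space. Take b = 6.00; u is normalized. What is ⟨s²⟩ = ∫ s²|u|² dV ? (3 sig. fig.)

⟨s²⟩ = ∫ s^2 |u|² 4πs² ds over the full domain.
Since the A² factors cancel between numerator and denominator, ⟨s²⟩ = 15·b^2/2.
Putting b = 6.00 gives 270.0.

⟨s^2⟩ ≈ 270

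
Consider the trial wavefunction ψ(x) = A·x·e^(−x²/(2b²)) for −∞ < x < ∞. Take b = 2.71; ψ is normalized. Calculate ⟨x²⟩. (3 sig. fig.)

The expectation value is the |ψ|²-weighted average of x^2: ∫ x^2|ψ|² dx.
With ∫_{−∞}^{∞} x^(2m) e^(−αx²) dx = (2m−1)!!·√π / (2^m α^(m+1/2)), the ratio of the moment integral to the normalization integral gives ⟨x²⟩ = 3·b^2/2.
With b = 2.71, ⟨x^2⟩ = 11.02.

⟨x^2⟩ ≈ 11.0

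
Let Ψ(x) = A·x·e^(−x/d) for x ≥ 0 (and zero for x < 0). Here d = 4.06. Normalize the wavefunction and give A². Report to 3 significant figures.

A^2 ≈ 0.0598

The normalization condition is ∫|Ψ|² dx = 1 from 0 to ∞.
With ∫₀^∞ x^2 e^(−αx) dx = 2!/α^3, the integral (without the A² prefactor) comes out to d^3/4.
Setting this equal to 1 gives A² = 1/(d^3/4).
With d = 4.06: A² = 0.05977 and A = 0.2445.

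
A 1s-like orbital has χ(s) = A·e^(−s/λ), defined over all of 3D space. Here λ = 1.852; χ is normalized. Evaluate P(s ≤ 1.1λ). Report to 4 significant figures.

Integrate the radial probability density 4πs²|χ|² over s ≤ 1.1λ.
A² is fixed by ∫₀^∞ 4πs²|χ|² ds = 1, i.e. A² = (π·λ^3)^(−1).
Substituting u = s/λ, A², 4π and the length scale all cancel in the ratio: P = ∫_{0}^{1.1} u^2·e^(-2·u) du / ∫_{0}^{∞} u^2·e^(-2·u) du.
Using ∫ u^2·e^(-2·u) du = -(2·u^2 + 2·u + 1)·e^(-2·u)/4, the numerator is 1/4 - 281·e^(-11/5)/200 and the denominator is 1/4.
Taking the ratio yields P = 0.37729.

P ≈ 0.3773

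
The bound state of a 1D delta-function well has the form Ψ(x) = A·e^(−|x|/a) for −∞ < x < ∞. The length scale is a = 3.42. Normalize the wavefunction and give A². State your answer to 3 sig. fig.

A^2 ≈ 0.292

Normalization requires ∫|Ψ|² dx = 1, integrated from −∞ to ∞.
Carrying out the integral gives A² · a.
Setting this equal to 1 gives A² = 1/(a).
With a = 3.42: A² = 0.2924 and A = 0.5407.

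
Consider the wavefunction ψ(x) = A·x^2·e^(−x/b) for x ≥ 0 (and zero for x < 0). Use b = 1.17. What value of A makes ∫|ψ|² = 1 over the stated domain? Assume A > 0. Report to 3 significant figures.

A ≈ 0.780

The normalization condition is ∫|ψ|² dx = 1 from 0 to ∞.
With ψ = A·x^2·e^(−x/b), the integral evaluates to A²·[3·b^5/4].
So A² = (3·b^5/4)^(−1).
With b = 1.17: A² = 0.6081 and A = 0.7798.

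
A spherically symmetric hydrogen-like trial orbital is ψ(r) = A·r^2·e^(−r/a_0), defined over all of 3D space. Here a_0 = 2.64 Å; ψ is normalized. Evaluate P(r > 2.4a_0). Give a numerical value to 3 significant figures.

P = ∫ |ψ|² 4πr² dr over r > 2.4a_0.
A² is fixed by ∫₀^∞ 4πr²|ψ|² dr = 1, i.e. A² = (45·π·a_0^7/2)^(−1).
Substituting u = r/a_0, A², 4π and the length scale all cancel in the ratio: P = ∫_{2.4}^{∞} u^6·e^(-2·u) du / ∫_{0}^{∞} u^6·e^(-2·u) du.
With ∫ u^6·e^(-2·u) du = -(4·u^6 + 12·u^5 + 30·u^4 + 60·u^3 + 90·u^2 + 90·u + 45)·e^(-2·u)/8 + C, the region integral is ≈ 4.4483 and the full one is 45/8.
Taking the ratio yields P = 0.7908.

P ≈ 0.791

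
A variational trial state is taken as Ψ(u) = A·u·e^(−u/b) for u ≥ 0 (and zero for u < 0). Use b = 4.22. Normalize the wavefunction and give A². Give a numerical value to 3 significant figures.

A^2 ≈ 0.0532

Require ∫ |Ψ|² du = 1 over the whole domain.
Recall ∫₀^∞ u^m e^(−u/β) du = m!·β^(m+1), the integral (without the A² prefactor) comes out to b^3/4.
Setting this equal to 1 gives A² = 1/(b^3/4).
With b = 4.22: A² = 0.05323 and A = 0.2307.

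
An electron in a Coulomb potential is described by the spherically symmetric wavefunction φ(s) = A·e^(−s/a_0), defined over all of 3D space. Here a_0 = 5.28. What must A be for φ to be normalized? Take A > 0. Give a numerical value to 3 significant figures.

A ≈ 0.0465

Require ∫ |φ|² 4πs² ds = 1 over the whole domain.
The angular integral contributes 4π, leaving ∫₀^∞ s²|φ|² ds.
Recall ∫₀^∞ s^m e^(−s/β) ds = m!·β^(m+1), the integral (without the A² prefactor) comes out to π·a_0^3.
Hence A² = 1/[π·a_0^3].
Substituting a_0 = 5.28 gives A² = 0.002162, so A = 0.04650.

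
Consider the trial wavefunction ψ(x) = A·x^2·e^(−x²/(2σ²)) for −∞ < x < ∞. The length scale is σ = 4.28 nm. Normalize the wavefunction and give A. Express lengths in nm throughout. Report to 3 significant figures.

A ≈ 0.0229 nm^(-5/2)

We need A² ∫|f|² dx = 1, taking the integral from −∞ to ∞.
Using the Gaussian integral ∫_{−∞}^{∞} e^(−αx²) dx = √(π/α), with ψ = A·x^2·e^(−x²/(2σ²)), the integral evaluates to A²·[3·√(π)·σ^5/4].
So A² = (3·√(π)·σ^5/4)^(−1).
Plugging in σ = 4.28 yields A = 0.02289.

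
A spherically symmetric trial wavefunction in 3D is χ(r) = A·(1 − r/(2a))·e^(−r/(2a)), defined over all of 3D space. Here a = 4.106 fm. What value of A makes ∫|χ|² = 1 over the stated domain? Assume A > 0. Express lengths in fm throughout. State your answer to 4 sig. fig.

A ≈ 0.02397 fm^(-3/2)

We need A² ∫|f|² 4πr² dr = 1, taking the integral from 0 to ∞.
The angular integral contributes 4π, leaving ∫₀^∞ r²|χ|² dr.
Recall ∫₀^∞ r^m e^(−r/β) dr = m!·β^(m+1), the integral (without the A² prefactor) comes out to 8·π·a^3.
Substituting a = 4.106 gives A² = 0.00057478, so A = 0.023975.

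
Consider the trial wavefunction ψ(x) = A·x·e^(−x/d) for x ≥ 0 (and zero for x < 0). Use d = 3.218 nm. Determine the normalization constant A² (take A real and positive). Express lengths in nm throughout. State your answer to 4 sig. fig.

A^2 ≈ 0.1200 nm^(-3)

The normalization condition is ∫|ψ|² dx = 1 from 0 to ∞.
Using ∫₀^∞ xⁿ e^(−αx) dx = n!/αⁿ⁺¹, ∫|ψ|² dx = A²·(d^3/4).
So A² = (d^3/4)^(−1).
With d = 3.218: A² = 0.12003 and A = 0.34646.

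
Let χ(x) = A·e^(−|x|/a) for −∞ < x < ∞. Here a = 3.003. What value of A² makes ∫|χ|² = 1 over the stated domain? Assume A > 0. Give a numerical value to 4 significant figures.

Require ∫ |χ|² dx = 1 over the whole domain.
With ∫₀^∞ x^0 e^(−αx) dx = 0!/α^1, carrying out the integral gives A² · a.
So A² = (a)^(−1).
Plugging in a = 3.003 yields A = 0.57706.

A^2 ≈ 0.3330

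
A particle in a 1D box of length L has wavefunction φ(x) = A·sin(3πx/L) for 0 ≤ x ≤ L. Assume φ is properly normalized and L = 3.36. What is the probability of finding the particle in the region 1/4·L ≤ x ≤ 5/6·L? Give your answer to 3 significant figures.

|φ|² is the probability density, so P = ∫_{1/4·L}^{5/6·L} |φ|² dx.
Since A² = 1/(L/2), this is the region integral divided by the full normalization integral.
Substituting u = x/L, A² and the length scale cancel in the ratio: P = ∫_{1/4}^{5/6} sin(3·π·u)^2 du / ∫_{0}^{1} sin(3·π·u)^2 du.
With ∫ sin(3·π·u)^2 du = u/2 - sin(6·π·u)/(12·π) + C, the region integral is 7/24 - 1/(12·π) and the full one is 1/2.
The result is P = (-2 + 7·π)/(12·π).

P ≈ 0.530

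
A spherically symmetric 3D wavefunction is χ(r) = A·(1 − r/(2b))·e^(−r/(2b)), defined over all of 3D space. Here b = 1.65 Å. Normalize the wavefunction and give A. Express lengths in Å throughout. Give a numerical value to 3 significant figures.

A ≈ 0.0941 Å^(-3/2)

We need A² ∫|f|² 4πr² dr = 1, taking the integral from 0 to ∞.
Carrying out the integral gives A² · 8·π·b^3.
Hence A² = 1/[8·π·b^3].
Plugging in b = 1.65 yields A = 0.09411.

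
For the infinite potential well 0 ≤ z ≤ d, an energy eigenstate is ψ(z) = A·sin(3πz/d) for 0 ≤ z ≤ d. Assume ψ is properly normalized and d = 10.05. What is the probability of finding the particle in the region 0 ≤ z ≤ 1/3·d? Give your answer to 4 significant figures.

P ≈ 0.3333

The probability is P = ∫ |ψ|² dz over [0, 1/3·d].
The normalization integral ∫|ψ|²dz over the whole domain equals d/2·A², and A² cancels in the ratio.
Let u = z/d; then A² and the length scale cancel, so P = ∫_{0}^{1/3} sin(3·π·u)^2 du ÷ ∫_{0}^{1} sin(3·π·u)^2 du.
An antiderivative of sin(3·π·u)^2 is u/2 - sin(6·π·u)/(12·π); evaluating from 0 to 1/3 gives 1/6, while the full integral is 1/2.
This works out to P = 1/3.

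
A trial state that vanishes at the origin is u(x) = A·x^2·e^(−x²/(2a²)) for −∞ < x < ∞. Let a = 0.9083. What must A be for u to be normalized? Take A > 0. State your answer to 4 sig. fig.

A ≈ 1.103

Normalization requires ∫|u|² dx = 1, integrated from −∞ to ∞.
With u = A·x^2·e^(−x²/(2a²)), the integral evaluates to A²·[3·√(π)·a^5/4].
With a = 0.9083: A² = 1.2168 and A = 1.1031.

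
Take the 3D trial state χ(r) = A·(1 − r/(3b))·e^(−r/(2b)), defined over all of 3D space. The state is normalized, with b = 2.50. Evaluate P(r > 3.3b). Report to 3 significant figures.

P = ∫ |χ|² 4πr² dr over r > 3.3b.
A² is fixed by ∫₀^∞ 4πr²|χ|² dr = 1, i.e. A² = (8·π·b^3/3)^(−1).
In terms of u = r/b (A², 4π and the length scale all cancel between numerator and denominator), P = [∫_{3.3}^{∞} u^2·(1 - u/3)^2·e^(-u) du] / [∫_{0}^{∞} u^2·(1 - u/3)^2·e^(-u) du].
With ∫ u^2·(1 - u/3)^2·e^(-u) du = (-u^4 + 2·u^3 - 3·u^2 - 6·u - 6)·e^(-u)/9 + C, the region integral is ≈ 0.43107 and the full one is 2/3.
The region integral divided by the full integral gives P = 0.6466.

P ≈ 0.647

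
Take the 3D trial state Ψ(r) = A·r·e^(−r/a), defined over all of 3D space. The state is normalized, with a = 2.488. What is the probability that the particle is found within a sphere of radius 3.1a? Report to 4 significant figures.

Integrate the radial probability density 4πr²|Ψ|² over r ≤ 3.1a.
Normalization gives A² = 1/(3·π·a^5).
Let u = r/a; then A², 4π and the length scale all cancel, so P = ∫_{0}^{3.1} u^4·e^(-2·u) du ÷ ∫_{0}^{∞} u^4·e^(-2·u) du.
With ∫ u^4·e^(-2·u) du = -(u^4/2 + u^3 + 3·u^2/2 + 3·u/2 + 3/4)·e^(-2·u) + C, the region integral is ≈ 0.555617 and the full one is 3/4.
Taking the ratio yields P = 0.74082.

P ≈ 0.7408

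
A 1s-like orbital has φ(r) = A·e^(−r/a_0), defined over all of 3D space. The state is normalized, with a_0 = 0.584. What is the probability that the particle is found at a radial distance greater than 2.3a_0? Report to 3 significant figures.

With dV = 4πr²dr, the probability is ∫|φ|² dV over r > 2.3a_0.
The full normalization integral is A²·[π·a_0^3] = 1, fixing A².
Let u = r/a_0; then A², 4π and the length scale all cancel, so P = ∫_{2.3}^{∞} u^2·e^(-2·u) du ÷ ∫_{0}^{∞} u^2·e^(-2·u) du.
An antiderivative of u^2·e^(-2·u) is -(2·u^2 + 2·u + 1)·e^(-2·u)/4; evaluating from 2.3 to ∞ gives 809·e^(-23/5)/200, while the full integral is 1/4.
Taking the ratio yields P = 0.1626.

P ≈ 0.163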